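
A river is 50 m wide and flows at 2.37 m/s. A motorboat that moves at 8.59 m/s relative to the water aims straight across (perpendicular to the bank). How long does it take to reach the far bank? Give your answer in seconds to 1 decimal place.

The component of the motorboat's velocity perpendicular to the bank is 8.59 m/s.
The flow acts along the bank and has no component across it.
Time = 50 / 8.590 = 5.821 s.

5.8 s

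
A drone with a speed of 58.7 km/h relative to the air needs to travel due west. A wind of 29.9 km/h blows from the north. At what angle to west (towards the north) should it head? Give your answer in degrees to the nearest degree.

31°

The wind pushes perpendicular to the desired track; the heading must have a component into the wind equal to 29.9 km/h: 58.7 sin θ = 29.9.
sin θ = 0.5094, so θ = 30.622°.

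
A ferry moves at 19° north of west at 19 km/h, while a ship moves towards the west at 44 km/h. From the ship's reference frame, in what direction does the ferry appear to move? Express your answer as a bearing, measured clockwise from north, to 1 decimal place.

076.6°

Taking east as x and north as y: ferry velocity = (-17.965, 6.186) km/h; ship velocity = (-44.000, 0.000) km/h.
Velocity of ferry relative to ship = (-17.965, 6.186) − (-44.000, 0.000) = (26.035, 6.186) km/h.
Bearing = atan2(26.04, 6.19) = 76.63° clockwise from north.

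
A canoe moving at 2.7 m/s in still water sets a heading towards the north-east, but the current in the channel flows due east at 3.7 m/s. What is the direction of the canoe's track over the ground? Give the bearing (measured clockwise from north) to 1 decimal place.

071.2°

Taking east as x and north as y: velocity relative to the water = (1.909, 1.909) m/s; the water relative to ground = (3.700, 0.000) m/s.
Velocity relative to ground = (1.909, 1.909) + (3.700, 0.000) = (5.609, 1.909) m/s.
Bearing = atan2(5.61, 1.91) = 71.20° clockwise from north.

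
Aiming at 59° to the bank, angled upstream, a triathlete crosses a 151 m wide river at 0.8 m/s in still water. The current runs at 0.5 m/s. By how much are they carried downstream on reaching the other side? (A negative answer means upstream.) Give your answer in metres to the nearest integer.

Perpendicular speed = 0.686 m/s; crossing time = 151 / 0.686 = 220.202 s.
Net downstream speed = 0.088 m/s.
Drift = 0.088 × 220.202 = 19.371 m (downstream).

19 m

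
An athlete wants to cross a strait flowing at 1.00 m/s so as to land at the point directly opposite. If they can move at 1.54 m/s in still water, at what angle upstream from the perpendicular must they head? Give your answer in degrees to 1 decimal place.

To cancel the current, the upstream component of the athlete's velocity must equal the flow: 1.54 sin θ = 1.00.
sin θ = 1.00 / 1.54 = 0.6494.
θ = arcsin(0.6494) = 40.493°.

40.5°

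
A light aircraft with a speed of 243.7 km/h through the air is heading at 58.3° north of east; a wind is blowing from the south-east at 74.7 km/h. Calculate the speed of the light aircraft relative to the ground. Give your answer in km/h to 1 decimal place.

270.8 km/h

Taking east as x and north as y: velocity relative to the air = (128.057, 207.343) km/h; the air relative to ground = (-52.821, 52.821) km/h.
Velocity relative to ground = (128.057, 207.343) + (-52.821, 52.821) = (75.237, 260.164) km/h.
Speed = |(75.237, 260.164)| = 270.824 km/h.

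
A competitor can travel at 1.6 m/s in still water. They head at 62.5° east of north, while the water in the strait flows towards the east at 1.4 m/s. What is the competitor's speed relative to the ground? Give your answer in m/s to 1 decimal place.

Taking east as x and north as y: velocity relative to the water = (1.419, 0.739) m/s; the water relative to ground = (1.400, 0.000) m/s.
Velocity relative to ground = (1.419, 0.739) + (1.400, 0.000) = (2.819, 0.739) m/s.
Speed = |(2.819, 0.739)| = 2.914 m/s.

2.9 m/s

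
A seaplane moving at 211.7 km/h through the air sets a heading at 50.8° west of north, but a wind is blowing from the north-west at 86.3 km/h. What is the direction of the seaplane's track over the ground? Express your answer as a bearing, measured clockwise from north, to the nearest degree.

305°

Taking east as x and north as y: velocity relative to the air = (-164.056, 133.801) km/h; the air relative to ground = (61.023, -61.023) km/h.
Velocity relative to ground = (-164.056, 133.801) + (61.023, -61.023) = (-103.032, 72.777) km/h.
Bearing = atan2(-103.03, 72.78) = 305.24° clockwise from north.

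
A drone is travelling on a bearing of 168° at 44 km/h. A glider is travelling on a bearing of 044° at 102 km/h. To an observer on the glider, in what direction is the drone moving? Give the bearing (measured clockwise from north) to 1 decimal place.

Taking east as x and north as y: drone velocity = (9.148, -43.038) km/h; glider velocity = (70.855, 73.373) km/h.
Velocity of drone relative to glider = (9.148, -43.038) − (70.855, 73.373) = (-61.707, -116.411) km/h.
Bearing = atan2(-61.71, -116.41) = 207.93° clockwise from north.

207.9°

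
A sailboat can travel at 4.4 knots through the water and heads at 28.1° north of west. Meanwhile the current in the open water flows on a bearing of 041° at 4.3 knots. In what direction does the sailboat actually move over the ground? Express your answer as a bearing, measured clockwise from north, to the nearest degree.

349°

Taking east as x and north as y: velocity relative to the water = (-3.881, 2.072) knots; the water relative to ground = (2.821, 3.245) knots.
Velocity relative to ground = (-3.881, 2.072) + (2.821, 3.245) = (-1.060, 5.318) knots.
Bearing = atan2(-1.06, 5.32) = 348.72° clockwise from north.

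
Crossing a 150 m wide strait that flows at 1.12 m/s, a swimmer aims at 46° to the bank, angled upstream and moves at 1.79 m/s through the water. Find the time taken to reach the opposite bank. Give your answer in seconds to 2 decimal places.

116.49 s

The component of the swimmer's velocity perpendicular to the bank is 1.79 × sin 46° = 1.288 m/s.
The current is parallel to the bank, so it does not affect the crossing time.
Time = 150 / 1.288 = 116.494 s.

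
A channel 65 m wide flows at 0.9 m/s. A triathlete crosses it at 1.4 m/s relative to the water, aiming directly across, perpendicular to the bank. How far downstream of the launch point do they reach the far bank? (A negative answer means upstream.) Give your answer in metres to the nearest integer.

42 m

Perpendicular speed = 1.400 m/s; crossing time = 65 / 1.400 = 46.429 s.
Net downstream speed = 0.900 m/s.
Drift = 0.900 × 46.429 = 41.786 m (downstream).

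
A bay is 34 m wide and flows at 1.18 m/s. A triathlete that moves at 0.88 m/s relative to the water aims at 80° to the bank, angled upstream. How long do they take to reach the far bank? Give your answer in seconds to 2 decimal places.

39.23 s

The component of the triathlete's velocity perpendicular to the bank is 0.88 × sin 80° = 0.867 m/s.
The current is parallel to the bank, so it does not affect the crossing time.
Time = 34 / 0.867 = 39.232 s.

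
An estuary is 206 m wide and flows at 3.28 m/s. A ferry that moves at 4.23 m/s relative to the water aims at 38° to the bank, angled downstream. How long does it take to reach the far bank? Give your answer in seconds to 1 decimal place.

The component of the ferry's velocity perpendicular to the bank is 4.23 × sin 38° = 2.604 m/s.
The flow acts along the bank and has no component across it.
Time = 206 / 2.604 = 79.102 s.

79.1 s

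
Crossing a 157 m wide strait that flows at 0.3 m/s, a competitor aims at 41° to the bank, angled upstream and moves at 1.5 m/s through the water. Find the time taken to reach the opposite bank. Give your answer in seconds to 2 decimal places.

The component of the competitor's velocity perpendicular to the bank is 1.5 × sin 41° = 0.984 m/s.
Only the cross-stream component determines the crossing time; the current contributes nothing perpendicular to the bank.
Time = 157 / 0.984 = 159.538 s.

159.54 s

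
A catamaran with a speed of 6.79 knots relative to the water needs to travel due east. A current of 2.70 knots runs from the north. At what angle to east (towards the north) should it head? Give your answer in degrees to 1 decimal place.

23.4°

The current pushes perpendicular to the desired track; the heading must have a component into the current equal to 2.70 knots: 6.79 sin θ = 2.70.
sin θ = 0.3976, so θ = 23.431°.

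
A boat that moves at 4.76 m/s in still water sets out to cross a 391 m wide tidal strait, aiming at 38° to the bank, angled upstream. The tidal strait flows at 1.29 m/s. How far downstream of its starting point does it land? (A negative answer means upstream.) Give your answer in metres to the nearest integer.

Perpendicular speed = 2.931 m/s; crossing time = 391 / 2.931 = 133.422 s.
Net downstream speed = -2.461 m/s.
Drift = -2.461 × 133.422 = -328.343 m (upstream).

-328 m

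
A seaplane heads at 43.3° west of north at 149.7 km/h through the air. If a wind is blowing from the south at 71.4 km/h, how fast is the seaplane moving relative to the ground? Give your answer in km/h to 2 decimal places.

Taking east as x and north as y: velocity relative to the air = (-102.667, 108.948) km/h; the air relative to ground = (0.000, 71.400) km/h.
Velocity relative to ground = (-102.667, 108.948) + (0.000, 71.400) = (-102.667, 180.348) km/h.
Speed = |(-102.667, 180.348)| = 207.523 km/h.

207.52 km/h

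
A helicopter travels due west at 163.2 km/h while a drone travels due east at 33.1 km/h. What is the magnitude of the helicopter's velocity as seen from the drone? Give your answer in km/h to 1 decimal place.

Taking east as x and north as y: helicopter velocity = (-163.200, 0.000) km/h; drone velocity = (33.100, 0.000) km/h.
Velocity of helicopter relative to drone = (-163.200, 0.000) − (33.100, 0.000) = (-196.300, 0.000) km/h.
Magnitude = |(-196.300, 0.000)| = 196.300 km/h.

196.3 km/h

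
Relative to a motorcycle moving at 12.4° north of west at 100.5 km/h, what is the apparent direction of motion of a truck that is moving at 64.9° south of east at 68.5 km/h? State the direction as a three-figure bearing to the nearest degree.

Taking east as x and north as y: truck velocity = (29.058, -62.031) km/h; motorcycle velocity = (-98.156, 21.581) km/h.
Velocity of truck relative to motorcycle = (29.058, -62.031) − (-98.156, 21.581) = (127.213, -83.612) km/h.
Bearing = atan2(127.21, -83.61) = 123.32° clockwise from north.

123°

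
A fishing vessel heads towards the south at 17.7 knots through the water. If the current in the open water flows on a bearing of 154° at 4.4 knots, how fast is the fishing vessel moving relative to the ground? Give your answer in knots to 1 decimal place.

Taking east as x and north as y: velocity relative to the water = (0.000, -17.700) knots; the water relative to ground = (1.929, -3.955) knots.
Velocity relative to ground = (0.000, -17.700) + (1.929, -3.955) = (1.929, -21.655) knots.
Speed = |(1.929, -21.655)| = 21.740 knots.

21.7 knots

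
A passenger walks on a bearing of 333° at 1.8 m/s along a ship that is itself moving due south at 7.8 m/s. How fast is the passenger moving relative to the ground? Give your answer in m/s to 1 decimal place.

Taking east as x and north as y: ship velocity = (0.000, -7.800) m/s; passenger velocity relative to ship = (-0.817, 1.604) m/s.
Velocity relative to ground = (0.000, -7.800) + (-0.817, 1.604) = (-0.817, -6.196) m/s.
Speed = |(-0.817, -6.196)| = 6.250 m/s.

6.2 m/s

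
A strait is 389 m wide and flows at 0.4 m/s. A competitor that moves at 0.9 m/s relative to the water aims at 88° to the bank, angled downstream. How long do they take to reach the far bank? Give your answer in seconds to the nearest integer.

The component of the competitor's velocity perpendicular to the bank is 0.9 × sin 88° = 0.899 m/s.
Only the cross-stream component determines the crossing time; the current contributes nothing perpendicular to the bank.
Time = 389 / 0.899 = 432.486 s.

432 s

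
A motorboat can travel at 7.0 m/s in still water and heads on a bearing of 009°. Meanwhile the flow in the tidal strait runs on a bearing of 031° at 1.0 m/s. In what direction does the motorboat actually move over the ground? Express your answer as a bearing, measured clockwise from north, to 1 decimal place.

Taking east as x and north as y: velocity relative to the water = (1.095, 6.914) m/s; the water relative to ground = (0.515, 0.857) m/s.
Velocity relative to ground = (1.095, 6.914) + (0.515, 0.857) = (1.610, 7.771) m/s.
Bearing = atan2(1.61, 7.77) = 11.71° clockwise from north.

011.7°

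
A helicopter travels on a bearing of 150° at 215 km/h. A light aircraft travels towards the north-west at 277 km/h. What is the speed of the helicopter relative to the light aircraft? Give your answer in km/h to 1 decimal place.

487.9 km/h

Taking east as x and north as y: helicopter velocity = (107.500, -186.195) km/h; light aircraft velocity = (-195.869, 195.869) km/h.
Velocity of helicopter relative to light aircraft = (107.500, -186.195) − (-195.869, 195.869) = (303.369, -382.064) km/h.
Magnitude = |(303.369, -382.064)| = 487.858 km/h.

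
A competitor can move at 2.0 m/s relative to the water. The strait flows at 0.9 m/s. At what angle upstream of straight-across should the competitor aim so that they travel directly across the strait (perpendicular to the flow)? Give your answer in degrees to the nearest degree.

To cancel the current, the upstream component of the competitor's velocity must equal the flow: 2.0 sin θ = 0.9.
sin θ = 0.9 / 2.0 = 0.4500.
θ = arcsin(0.4500) = 26.744°.

27°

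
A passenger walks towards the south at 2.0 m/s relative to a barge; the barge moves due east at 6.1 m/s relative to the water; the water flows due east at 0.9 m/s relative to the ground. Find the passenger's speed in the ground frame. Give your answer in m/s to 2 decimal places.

7.28 m/s

In east/north components (m/s): passenger relative to barge = (0.000, -2.000); barge relative to water = (6.100, 0.000); water relative to ground = (0.900, 0.000).
Sum = (7.000, -2.000) m/s.
Speed = |(7.000, -2.000)| = 7.280 m/s.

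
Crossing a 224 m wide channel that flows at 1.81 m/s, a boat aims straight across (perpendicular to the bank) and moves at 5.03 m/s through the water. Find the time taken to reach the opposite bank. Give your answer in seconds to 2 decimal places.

The component of the boat's velocity perpendicular to the bank is 5.03 m/s.
The current is parallel to the bank, so it does not affect the crossing time.
Time = 224 / 5.030 = 44.533 s.

44.53 s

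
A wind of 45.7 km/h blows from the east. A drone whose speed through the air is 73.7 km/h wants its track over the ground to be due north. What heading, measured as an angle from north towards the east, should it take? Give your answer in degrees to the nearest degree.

38°

The wind pushes perpendicular to the desired track; the heading must have a component into the wind equal to 45.7 km/h: 73.7 sin θ = 45.7.
sin θ = 0.6201, so θ = 38.322°.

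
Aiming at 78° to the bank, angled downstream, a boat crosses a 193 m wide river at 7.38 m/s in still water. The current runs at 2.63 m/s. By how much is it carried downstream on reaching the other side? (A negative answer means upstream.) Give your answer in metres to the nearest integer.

111 m

Perpendicular speed = 7.219 m/s; crossing time = 193 / 7.219 = 26.736 s.
Net downstream speed = 4.164 m/s.
Drift = 4.164 × 26.736 = 111.339 m (downstream).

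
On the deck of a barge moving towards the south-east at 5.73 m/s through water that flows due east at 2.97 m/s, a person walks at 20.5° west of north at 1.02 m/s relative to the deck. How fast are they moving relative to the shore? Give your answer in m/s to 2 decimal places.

7.35 m/s

In east/north components (m/s): person relative to barge = (-0.357, 0.955); barge relative to water = (4.052, -4.052); water relative to ground = (2.970, 0.000).
Sum = (6.665, -3.096) m/s.
Speed = |(6.665, -3.096)| = 7.349 m/s.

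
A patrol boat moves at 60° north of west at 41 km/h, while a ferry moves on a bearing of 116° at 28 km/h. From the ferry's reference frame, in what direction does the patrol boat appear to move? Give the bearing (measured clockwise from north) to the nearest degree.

Taking east as x and north as y: patrol boat velocity = (-20.500, 35.507) km/h; ferry velocity = (25.166, -12.274) km/h.
Velocity of patrol boat relative to ferry = (-20.500, 35.507) − (25.166, -12.274) = (-45.666, 47.781) km/h.
Bearing = atan2(-45.67, 47.78) = 316.30° clockwise from north.

316°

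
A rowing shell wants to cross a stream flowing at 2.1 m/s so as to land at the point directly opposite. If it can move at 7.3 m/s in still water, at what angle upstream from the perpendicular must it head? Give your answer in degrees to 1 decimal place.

To cancel the current, the upstream component of the rowing shell's velocity must equal the flow: 7.3 sin θ = 2.1.
sin θ = 2.1 / 7.3 = 0.2877.
θ = arcsin(0.2877) = 16.719°.

16.7°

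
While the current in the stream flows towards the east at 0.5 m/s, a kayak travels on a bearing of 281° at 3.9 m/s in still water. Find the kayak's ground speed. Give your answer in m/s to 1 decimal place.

Taking east as x and north as y: velocity relative to the water = (-3.828, 0.744) m/s; the water relative to ground = (0.500, 0.000) m/s.
Velocity relative to ground = (-3.828, 0.744) + (0.500, 0.000) = (-3.328, 0.744) m/s.
Speed = |(-3.328, 0.744)| = 3.411 m/s.

3.4 m/s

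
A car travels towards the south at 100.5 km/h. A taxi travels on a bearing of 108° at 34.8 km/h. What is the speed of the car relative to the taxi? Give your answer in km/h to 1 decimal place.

Taking east as x and north as y: car velocity = (0.000, -100.500) km/h; taxi velocity = (33.097, -10.754) km/h.
Velocity of car relative to taxi = (0.000, -100.500) − (33.097, -10.754) = (-33.097, -89.746) km/h.
Magnitude = |(-33.097, -89.746)| = 95.654 km/h.

95.7 km/h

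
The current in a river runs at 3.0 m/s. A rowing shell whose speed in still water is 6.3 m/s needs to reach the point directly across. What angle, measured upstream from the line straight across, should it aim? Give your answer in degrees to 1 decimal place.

28.4°

To cancel the current, the upstream component of the rowing shell's velocity must equal the flow: 6.3 sin θ = 3.0.
sin θ = 3.0 / 6.3 = 0.4762.
θ = arcsin(0.4762) = 28.437°.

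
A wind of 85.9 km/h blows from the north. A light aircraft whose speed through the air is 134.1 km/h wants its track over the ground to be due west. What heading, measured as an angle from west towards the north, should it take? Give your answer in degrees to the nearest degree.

The wind pushes perpendicular to the desired track; the heading must have a component into the wind equal to 85.9 km/h: 134.1 sin θ = 85.9.
sin θ = 0.6406, so θ = 39.834°.

40°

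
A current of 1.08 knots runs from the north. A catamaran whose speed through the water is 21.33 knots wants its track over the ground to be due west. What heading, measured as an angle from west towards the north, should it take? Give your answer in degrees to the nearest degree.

3°

The current pushes perpendicular to the desired track; the heading must have a component into the current equal to 1.08 knots: 21.33 sin θ = 1.08.
sin θ = 0.0506, so θ = 2.902°.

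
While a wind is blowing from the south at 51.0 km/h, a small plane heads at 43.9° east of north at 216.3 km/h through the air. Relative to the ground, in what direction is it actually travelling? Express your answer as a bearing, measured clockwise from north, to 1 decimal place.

Taking east as x and north as y: velocity relative to the air = (149.983, 155.855) km/h; the air relative to ground = (0.000, 51.000) km/h.
Velocity relative to ground = (149.983, 155.855) + (0.000, 51.000) = (149.983, 206.855) km/h.
Bearing = atan2(149.98, 206.86) = 35.94° clockwise from north.

035.9°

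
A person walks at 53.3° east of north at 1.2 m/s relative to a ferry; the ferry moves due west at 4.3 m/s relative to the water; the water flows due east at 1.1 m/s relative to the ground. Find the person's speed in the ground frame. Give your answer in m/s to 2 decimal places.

In east/north components (m/s): person relative to ferry = (0.962, 0.717); ferry relative to water = (-4.300, 0.000); water relative to ground = (1.100, 0.000).
Sum = (-2.238, 0.717) m/s.
Speed = |(-2.238, 0.717)| = 2.350 m/s.

2.35 m/s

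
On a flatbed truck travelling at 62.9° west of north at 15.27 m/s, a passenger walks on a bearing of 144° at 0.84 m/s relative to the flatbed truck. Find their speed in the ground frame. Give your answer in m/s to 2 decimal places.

Taking east as x and north as y: flatbed truck velocity = (-13.594, 6.956) m/s; passenger velocity relative to flatbed truck = (0.494, -0.680) m/s.
Velocity relative to ground = (-13.594, 6.956) + (0.494, -0.680) = (-13.100, 6.277) m/s.
Speed = |(-13.100, 6.277)| = 14.526 m/s.

14.53 m/s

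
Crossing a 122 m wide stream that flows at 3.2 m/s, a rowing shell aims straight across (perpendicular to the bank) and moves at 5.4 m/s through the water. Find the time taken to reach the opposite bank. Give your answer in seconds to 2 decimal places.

The component of the rowing shell's velocity perpendicular to the bank is 5.4 m/s.
The flow acts along the bank and has no component across it.
Time = 122 / 5.400 = 22.593 s.

22.59 s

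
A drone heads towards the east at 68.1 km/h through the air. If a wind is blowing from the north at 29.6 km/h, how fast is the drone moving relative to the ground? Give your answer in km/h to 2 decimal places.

74.25 km/h

Taking east as x and north as y: velocity relative to the air = (68.100, 0.000) km/h; the air relative to ground = (0.000, -29.600) km/h.
Velocity relative to ground = (68.100, 0.000) + (0.000, -29.600) = (68.100, -29.600) km/h.
Speed = |(68.100, -29.600)| = 74.255 km/h.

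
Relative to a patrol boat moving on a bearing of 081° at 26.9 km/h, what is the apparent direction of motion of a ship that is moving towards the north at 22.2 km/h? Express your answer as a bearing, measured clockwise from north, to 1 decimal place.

304.1°

Taking east as x and north as y: ship velocity = (0.000, 22.200) km/h; patrol boat velocity = (26.569, 4.208) km/h.
Velocity of ship relative to patrol boat = (0.000, 22.200) − (26.569, 4.208) = (-26.569, 17.992) km/h.
Bearing = atan2(-26.57, 17.99) = 304.11° clockwise from north.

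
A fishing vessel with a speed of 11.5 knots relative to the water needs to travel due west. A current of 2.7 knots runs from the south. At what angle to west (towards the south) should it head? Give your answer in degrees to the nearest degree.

The current pushes perpendicular to the desired track; the heading must have a component into the current equal to 2.7 knots: 11.5 sin θ = 2.7.
sin θ = 0.2348, so θ = 13.579°.

14°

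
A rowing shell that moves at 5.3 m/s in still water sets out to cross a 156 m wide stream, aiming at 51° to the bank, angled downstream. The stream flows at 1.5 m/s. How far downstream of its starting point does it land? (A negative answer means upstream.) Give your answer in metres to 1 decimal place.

Perpendicular speed = 4.119 m/s; crossing time = 156 / 4.119 = 37.874 s.
Net downstream speed = 4.835 m/s.
Drift = 4.835 × 37.874 = 183.138 m (downstream).

183.1 m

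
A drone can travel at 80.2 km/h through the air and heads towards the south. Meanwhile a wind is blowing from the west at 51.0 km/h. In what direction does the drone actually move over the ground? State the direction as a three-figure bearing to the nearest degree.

Taking east as x and north as y: velocity relative to the air = (0.000, -80.200) km/h; the air relative to ground = (51.000, 0.000) km/h.
Velocity relative to ground = (0.000, -80.200) + (51.000, 0.000) = (51.000, -80.200) km/h.
Bearing = atan2(51.00, -80.20) = 147.55° clockwise from north.

148°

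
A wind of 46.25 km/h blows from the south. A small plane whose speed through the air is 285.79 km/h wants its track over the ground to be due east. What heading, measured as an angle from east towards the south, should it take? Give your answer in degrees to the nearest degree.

9°

The wind pushes perpendicular to the desired track; the heading must have a component into the wind equal to 46.25 km/h: 285.79 sin θ = 46.25.
sin θ = 0.1618, so θ = 9.313°.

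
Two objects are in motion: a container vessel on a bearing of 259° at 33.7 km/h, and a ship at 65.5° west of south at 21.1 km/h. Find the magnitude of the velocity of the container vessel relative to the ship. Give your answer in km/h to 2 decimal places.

Taking east as x and north as y: container vessel velocity = (-33.081, -6.430) km/h; ship velocity = (-19.200, -8.750) km/h.
Velocity of container vessel relative to ship = (-33.081, -6.430) − (-19.200, -8.750) = (-13.881, 2.320) km/h.
Magnitude = |(-13.881, 2.320)| = 14.073 km/h.

14.07 km/h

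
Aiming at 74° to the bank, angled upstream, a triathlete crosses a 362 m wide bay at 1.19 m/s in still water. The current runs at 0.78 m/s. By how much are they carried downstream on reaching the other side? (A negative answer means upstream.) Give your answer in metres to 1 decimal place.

Perpendicular speed = 1.144 m/s; crossing time = 362 / 1.144 = 316.461 s.
Net downstream speed = 0.452 m/s.
Drift = 0.452 × 316.461 = 143.038 m (downstream).

143.0 m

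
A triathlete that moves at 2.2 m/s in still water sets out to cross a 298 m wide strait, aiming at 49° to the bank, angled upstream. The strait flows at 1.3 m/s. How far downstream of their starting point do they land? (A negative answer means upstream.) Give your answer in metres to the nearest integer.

-26 m

Perpendicular speed = 1.660 m/s; crossing time = 298 / 1.660 = 179.479 s.
Net downstream speed = -0.143 m/s.
Drift = -0.143 × 179.479 = -25.725 m (upstream).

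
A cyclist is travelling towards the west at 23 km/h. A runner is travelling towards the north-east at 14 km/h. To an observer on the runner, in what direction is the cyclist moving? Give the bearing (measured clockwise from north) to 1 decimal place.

Taking east as x and north as y: cyclist velocity = (-23.000, 0.000) km/h; runner velocity = (9.899, 9.899) km/h.
Velocity of cyclist relative to runner = (-23.000, 0.000) − (9.899, 9.899) = (-32.899, -9.899) km/h.
Bearing = atan2(-32.90, -9.90) = 253.25° clockwise from north.

253.3°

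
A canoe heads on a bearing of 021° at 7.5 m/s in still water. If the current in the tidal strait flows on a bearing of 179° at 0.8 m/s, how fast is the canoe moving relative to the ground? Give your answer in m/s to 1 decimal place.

Taking east as x and north as y: velocity relative to the water = (2.688, 7.002) m/s; the water relative to ground = (0.014, -0.800) m/s.
Velocity relative to ground = (2.688, 7.002) + (0.014, -0.800) = (2.702, 6.202) m/s.
Speed = |(2.702, 6.202)| = 6.765 m/s.

6.8 m/s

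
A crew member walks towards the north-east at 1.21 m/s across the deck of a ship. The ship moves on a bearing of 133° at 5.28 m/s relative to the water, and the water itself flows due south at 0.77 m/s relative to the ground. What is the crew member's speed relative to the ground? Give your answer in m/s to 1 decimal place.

5.9 m/s

In east/north components (m/s): crew member relative to ship = (0.856, 0.856); ship relative to water = (3.862, -3.601); water relative to ground = (0.000, -0.770).
Sum = (4.717, -3.515) m/s.
Speed = |(4.717, -3.515)| = 5.883 m/s.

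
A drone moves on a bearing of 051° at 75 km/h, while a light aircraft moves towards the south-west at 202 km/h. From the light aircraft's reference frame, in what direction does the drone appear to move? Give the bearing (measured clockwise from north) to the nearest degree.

047°

Taking east as x and north as y: drone velocity = (58.286, 47.199) km/h; light aircraft velocity = (-142.836, -142.836) km/h.
Velocity of drone relative to light aircraft = (58.286, 47.199) − (-142.836, -142.836) = (201.122, 190.035) km/h.
Bearing = atan2(201.12, 190.03) = 46.62° clockwise from north.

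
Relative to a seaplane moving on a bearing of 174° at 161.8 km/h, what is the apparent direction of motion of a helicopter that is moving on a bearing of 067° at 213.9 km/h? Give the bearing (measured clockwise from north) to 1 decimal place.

036.4°

Taking east as x and north as y: helicopter velocity = (196.896, 83.577) km/h; seaplane velocity = (16.913, -160.914) km/h.
Velocity of helicopter relative to seaplane = (196.896, 83.577) − (16.913, -160.914) = (179.983, 244.491) km/h.
Bearing = atan2(179.98, 244.49) = 36.36° clockwise from north.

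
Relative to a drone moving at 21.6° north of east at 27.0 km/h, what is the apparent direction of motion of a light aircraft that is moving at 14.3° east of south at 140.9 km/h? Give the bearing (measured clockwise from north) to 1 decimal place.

176.2°

Taking east as x and north as y: light aircraft velocity = (34.802, -136.534) km/h; drone velocity = (25.104, 9.939) km/h.
Velocity of light aircraft relative to drone = (34.802, -136.534) − (25.104, 9.939) = (9.698, -146.474) km/h.
Bearing = atan2(9.70, -146.47) = 176.21° clockwise from north.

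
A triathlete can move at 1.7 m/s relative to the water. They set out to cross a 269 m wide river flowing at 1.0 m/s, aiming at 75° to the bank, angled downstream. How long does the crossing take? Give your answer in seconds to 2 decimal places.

The component of the triathlete's velocity perpendicular to the bank is 1.7 × sin 75° = 1.642 m/s.
Only the cross-stream component determines the crossing time; the current contributes nothing perpendicular to the bank.
Time = 269 / 1.642 = 163.817 s.

163.82 s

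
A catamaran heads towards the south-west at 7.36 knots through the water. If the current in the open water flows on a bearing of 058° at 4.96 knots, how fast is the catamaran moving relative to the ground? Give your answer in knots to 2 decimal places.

Taking east as x and north as y: velocity relative to the water = (-5.204, -5.204) knots; the water relative to ground = (4.206, 2.628) knots.
Velocity relative to ground = (-5.204, -5.204) + (4.206, 2.628) = (-0.998, -2.576) knots.
Speed = |(-0.998, -2.576)| = 2.762 knots.

2.76 knots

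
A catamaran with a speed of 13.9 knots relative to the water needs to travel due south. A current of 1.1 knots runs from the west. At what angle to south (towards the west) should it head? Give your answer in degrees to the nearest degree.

The current pushes perpendicular to the desired track; the heading must have a component into the current equal to 1.1 knots: 13.9 sin θ = 1.1.
sin θ = 0.0791, so θ = 4.539°.

5°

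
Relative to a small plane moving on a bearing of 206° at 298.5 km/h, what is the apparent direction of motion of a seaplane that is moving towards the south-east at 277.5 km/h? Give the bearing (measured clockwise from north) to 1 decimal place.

077.6°

Taking east as x and north as y: seaplane velocity = (196.222, -196.222) km/h; small plane velocity = (-130.854, -268.290) km/h.
Velocity of seaplane relative to small plane = (196.222, -196.222) − (-130.854, -268.290) = (327.076, 72.068) km/h.
Bearing = atan2(327.08, 72.07) = 77.57° clockwise from north.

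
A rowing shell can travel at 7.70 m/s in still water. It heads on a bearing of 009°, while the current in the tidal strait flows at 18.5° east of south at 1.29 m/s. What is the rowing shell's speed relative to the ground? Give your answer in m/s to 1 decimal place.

6.6 m/s

Taking east as x and north as y: velocity relative to the water = (1.205, 7.605) m/s; the water relative to ground = (0.409, -1.223) m/s.
Velocity relative to ground = (1.205, 7.605) + (0.409, -1.223) = (1.614, 6.382) m/s.
Speed = |(1.614, 6.382)| = 6.583 m/s.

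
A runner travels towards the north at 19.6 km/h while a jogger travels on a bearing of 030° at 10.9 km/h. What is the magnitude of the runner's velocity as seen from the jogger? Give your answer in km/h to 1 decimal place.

11.5 km/h

Taking east as x and north as y: runner velocity = (0.000, 19.600) km/h; jogger velocity = (5.450, 9.440) km/h.
Velocity of runner relative to jogger = (0.000, 19.600) − (5.450, 9.440) = (-5.450, 10.160) km/h.
Magnitude = |(-5.450, 10.160)| = 11.530 km/h.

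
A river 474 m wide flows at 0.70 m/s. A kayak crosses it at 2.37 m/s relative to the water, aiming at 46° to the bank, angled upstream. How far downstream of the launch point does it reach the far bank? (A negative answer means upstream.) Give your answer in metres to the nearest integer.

-263 m

Perpendicular speed = 1.705 m/s; crossing time = 474 / 1.705 = 278.033 s.
Net downstream speed = -0.946 m/s.
Drift = -0.946 × 278.033 = -263.114 m (upstream).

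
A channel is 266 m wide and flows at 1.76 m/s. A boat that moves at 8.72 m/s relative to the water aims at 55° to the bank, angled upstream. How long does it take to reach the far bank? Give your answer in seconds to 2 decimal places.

The component of the boat's velocity perpendicular to the bank is 8.72 × sin 55° = 7.143 m/s.
The current is parallel to the bank, so it does not affect the crossing time.
Time = 266 / 7.143 = 37.239 s.

37.24 s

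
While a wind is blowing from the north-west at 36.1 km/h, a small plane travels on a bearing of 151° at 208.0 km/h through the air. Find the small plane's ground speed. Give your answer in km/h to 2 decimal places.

Taking east as x and north as y: velocity relative to the air = (100.840, -181.921) km/h; the air relative to ground = (25.527, -25.527) km/h.
Velocity relative to ground = (100.840, -181.921) + (25.527, -25.527) = (126.367, -207.447) km/h.
Speed = |(126.367, -207.447)| = 242.905 km/h.

242.91 km/h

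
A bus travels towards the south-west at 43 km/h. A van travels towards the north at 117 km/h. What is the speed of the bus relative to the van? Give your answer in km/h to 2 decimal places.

Taking east as x and north as y: bus velocity = (-30.406, -30.406) km/h; van velocity = (0.000, 117.000) km/h.
Velocity of bus relative to van = (-30.406, -30.406) − (0.000, 117.000) = (-30.406, -147.406) km/h.
Magnitude = |(-30.406, -147.406)| = 150.509 km/h.

150.51 km/h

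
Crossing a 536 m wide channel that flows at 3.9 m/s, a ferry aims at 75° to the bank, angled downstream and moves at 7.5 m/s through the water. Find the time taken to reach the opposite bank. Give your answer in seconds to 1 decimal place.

The component of the ferry's velocity perpendicular to the bank is 7.5 × sin 75° = 7.244 m/s.
The current is parallel to the bank, so it does not affect the crossing time.
Time = 536 / 7.244 = 73.988 s.

74.0 s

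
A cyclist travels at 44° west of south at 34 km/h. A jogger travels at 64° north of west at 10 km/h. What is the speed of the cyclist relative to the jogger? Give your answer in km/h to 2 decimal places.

Taking east as x and north as y: cyclist velocity = (-23.618, -24.458) km/h; jogger velocity = (-4.384, 8.988) km/h.
Velocity of cyclist relative to jogger = (-23.618, -24.458) − (-4.384, 8.988) = (-19.235, -33.445) km/h.
Magnitude = |(-19.235, -33.445)| = 38.582 km/h.

38.58 km/h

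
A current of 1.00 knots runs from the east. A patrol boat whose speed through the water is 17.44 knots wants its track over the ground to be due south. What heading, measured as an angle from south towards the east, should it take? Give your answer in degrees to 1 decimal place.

3.3°

The current pushes perpendicular to the desired track; the heading must have a component into the current equal to 1.00 knots: 17.44 sin θ = 1.00.
sin θ = 0.0573, so θ = 3.287°.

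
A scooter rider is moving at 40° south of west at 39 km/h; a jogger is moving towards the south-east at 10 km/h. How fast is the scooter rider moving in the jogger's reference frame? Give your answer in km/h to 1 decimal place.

41.1 km/h

Taking east as x and north as y: scooter rider velocity = (-29.876, -25.069) km/h; jogger velocity = (7.071, -7.071) km/h.
Velocity of scooter rider relative to jogger = (-29.876, -25.069) − (7.071, -7.071) = (-36.947, -17.998) km/h.
Magnitude = |(-36.947, -17.998)| = 41.097 km/h.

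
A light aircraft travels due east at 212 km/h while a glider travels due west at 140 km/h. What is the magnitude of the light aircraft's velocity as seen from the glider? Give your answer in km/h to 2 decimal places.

352.00 km/h

Taking east as x and north as y: light aircraft velocity = (212.000, 0.000) km/h; glider velocity = (-140.000, 0.000) km/h.
Velocity of light aircraft relative to glider = (212.000, 0.000) − (-140.000, 0.000) = (352.000, 0.000) km/h.
Magnitude = |(352.000, 0.000)| = 352.000 km/h.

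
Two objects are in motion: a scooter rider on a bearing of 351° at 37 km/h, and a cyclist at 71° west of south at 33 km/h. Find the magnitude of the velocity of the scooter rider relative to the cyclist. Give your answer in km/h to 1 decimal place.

53.7 km/h

Taking east as x and north as y: scooter rider velocity = (-5.788, 36.544) km/h; cyclist velocity = (-31.202, -10.744) km/h.
Velocity of scooter rider relative to cyclist = (-5.788, 36.544) − (-31.202, -10.744) = (25.414, 47.288) km/h.
Magnitude = |(25.414, 47.288)| = 53.685 km/h.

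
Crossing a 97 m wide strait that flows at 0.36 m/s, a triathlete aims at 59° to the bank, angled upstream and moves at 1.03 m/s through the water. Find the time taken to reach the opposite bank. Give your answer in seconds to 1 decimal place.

The component of the triathlete's velocity perpendicular to the bank is 1.03 × sin 59° = 0.883 m/s.
The current is parallel to the bank, so it does not affect the crossing time.
Time = 97 / 0.883 = 109.867 s.

109.9 s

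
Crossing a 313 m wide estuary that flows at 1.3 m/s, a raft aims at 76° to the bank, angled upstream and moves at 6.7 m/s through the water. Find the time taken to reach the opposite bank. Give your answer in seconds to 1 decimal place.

The component of the raft's velocity perpendicular to the bank is 6.7 × sin 76° = 6.501 m/s.
The flow acts along the bank and has no component across it.
Time = 313 / 6.501 = 48.147 s.

48.1 s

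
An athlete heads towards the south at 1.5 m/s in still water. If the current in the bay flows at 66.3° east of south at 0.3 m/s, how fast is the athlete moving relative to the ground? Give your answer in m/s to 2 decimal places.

1.64 m/s

Taking east as x and north as y: velocity relative to the water = (0.000, -1.500) m/s; the water relative to ground = (0.275, -0.121) m/s.
Velocity relative to ground = (0.000, -1.500) + (0.275, -0.121) = (0.275, -1.621) m/s.
Speed = |(0.275, -1.621)| = 1.644 m/s.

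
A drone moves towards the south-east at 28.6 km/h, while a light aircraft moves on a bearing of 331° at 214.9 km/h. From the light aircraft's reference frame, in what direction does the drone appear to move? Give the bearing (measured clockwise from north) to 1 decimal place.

149.1°

Taking east as x and north as y: drone velocity = (20.223, -20.223) km/h; light aircraft velocity = (-104.186, 187.956) km/h.
Velocity of drone relative to light aircraft = (20.223, -20.223) − (-104.186, 187.956) = (124.409, -208.179) km/h.
Bearing = atan2(124.41, -208.18) = 149.14° clockwise from north.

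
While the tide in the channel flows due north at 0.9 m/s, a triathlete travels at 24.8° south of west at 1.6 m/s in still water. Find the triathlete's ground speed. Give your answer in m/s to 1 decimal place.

Taking east as x and north as y: velocity relative to the water = (-1.452, -0.671) m/s; the water relative to ground = (0.000, 0.900) m/s.
Velocity relative to ground = (-1.452, -0.671) + (0.000, 0.900) = (-1.452, 0.229) m/s.
Speed = |(-1.452, 0.229)| = 1.470 m/s.

1.5 m/s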